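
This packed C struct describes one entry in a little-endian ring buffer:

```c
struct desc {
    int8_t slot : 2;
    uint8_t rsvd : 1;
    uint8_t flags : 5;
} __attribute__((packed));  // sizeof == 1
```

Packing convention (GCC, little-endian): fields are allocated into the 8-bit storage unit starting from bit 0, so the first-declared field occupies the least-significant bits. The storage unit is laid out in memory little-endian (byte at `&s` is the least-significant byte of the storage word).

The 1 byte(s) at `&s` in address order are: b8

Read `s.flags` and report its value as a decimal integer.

[0]=0xb8 (little-endian) → word 0xb8
slot:2 @ bit 0 → (0xb8>>0)&0x3 = 0x0
rsvd:1 @ bit 2 → (0xb8>>2)&0x1 = 0x0
flags:5 @ bit 3 → (0xb8>>3)&0x1f = 0x17  ←

23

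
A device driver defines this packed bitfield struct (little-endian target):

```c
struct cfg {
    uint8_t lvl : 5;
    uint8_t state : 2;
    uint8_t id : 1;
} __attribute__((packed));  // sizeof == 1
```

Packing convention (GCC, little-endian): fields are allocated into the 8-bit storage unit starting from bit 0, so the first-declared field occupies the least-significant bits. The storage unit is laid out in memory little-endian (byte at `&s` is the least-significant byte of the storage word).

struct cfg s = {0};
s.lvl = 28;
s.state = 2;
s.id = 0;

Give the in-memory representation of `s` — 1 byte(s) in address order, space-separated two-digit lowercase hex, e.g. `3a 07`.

lvl (5b) val=28 bits=0x1c at bit 0: 0x1c
state (2b) val=2 bits=0x2 at bit 5: 0x5c
id (1b) val=0 bits=0x0 at bit 7: 0x5c
word = 0x5c → little-endian bytes:
  [0]=0x5c

5c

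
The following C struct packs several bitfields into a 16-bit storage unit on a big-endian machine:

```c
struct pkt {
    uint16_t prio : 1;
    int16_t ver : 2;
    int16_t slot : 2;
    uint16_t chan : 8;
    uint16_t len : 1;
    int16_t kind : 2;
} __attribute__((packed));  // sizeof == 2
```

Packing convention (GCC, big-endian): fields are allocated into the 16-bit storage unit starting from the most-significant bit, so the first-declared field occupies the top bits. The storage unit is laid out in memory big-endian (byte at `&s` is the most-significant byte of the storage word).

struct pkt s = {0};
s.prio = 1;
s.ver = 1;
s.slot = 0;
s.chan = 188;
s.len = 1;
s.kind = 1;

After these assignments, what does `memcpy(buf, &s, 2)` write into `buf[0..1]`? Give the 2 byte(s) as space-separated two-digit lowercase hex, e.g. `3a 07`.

prio (1b) val=1 bits=0x1 at bit 15: 0x8000
ver (2b) val=1 bits=0x1 at bit 13: 0xa000
slot (2b) val=0 bits=0x0 at bit 11: 0xa000
chan (8b) val=188 bits=0xbc at bit 3: 0xa5e0
len (1b) val=1 bits=0x1 at bit 2: 0xa5e4
kind (2b) val=1 bits=0x1 at bit 0: 0xa5e5
word = 0xa5e5 → big-endian bytes:
  [0]=0xa5  [1]=0xe5

a5 e5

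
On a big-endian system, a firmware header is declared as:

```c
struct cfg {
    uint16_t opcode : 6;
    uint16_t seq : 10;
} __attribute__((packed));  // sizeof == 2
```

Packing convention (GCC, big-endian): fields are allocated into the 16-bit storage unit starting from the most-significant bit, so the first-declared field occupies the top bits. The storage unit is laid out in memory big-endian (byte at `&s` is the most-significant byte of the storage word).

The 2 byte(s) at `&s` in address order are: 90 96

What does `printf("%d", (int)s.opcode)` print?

[0]=0x90 [1]=0x96 (big-endian) → word 0x9096
opcode [10+:6] = (word>>10) & 0x3f = 36  ←
seq [0+:10] = (word>>0) & 0x3ff = 150

36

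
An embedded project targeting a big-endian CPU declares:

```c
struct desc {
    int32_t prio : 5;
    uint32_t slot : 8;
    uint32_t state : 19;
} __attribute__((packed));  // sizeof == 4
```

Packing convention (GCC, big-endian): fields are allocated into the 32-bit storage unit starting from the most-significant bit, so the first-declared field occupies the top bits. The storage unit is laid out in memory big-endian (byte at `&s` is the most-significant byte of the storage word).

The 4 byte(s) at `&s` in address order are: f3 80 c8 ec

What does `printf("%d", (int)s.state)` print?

51436

[0]=0xf3 [1]=0x80 [2]=0xc8 [3]=0xec (big-endian) → word 0xf380c8ec
prio [27+:5] = (word>>27) & 0x1f = 30
slot [19+:8] = (word>>19) & 0xff = 112
state [0+:19] = (word>>0) & 0x7ffff = 51436  ←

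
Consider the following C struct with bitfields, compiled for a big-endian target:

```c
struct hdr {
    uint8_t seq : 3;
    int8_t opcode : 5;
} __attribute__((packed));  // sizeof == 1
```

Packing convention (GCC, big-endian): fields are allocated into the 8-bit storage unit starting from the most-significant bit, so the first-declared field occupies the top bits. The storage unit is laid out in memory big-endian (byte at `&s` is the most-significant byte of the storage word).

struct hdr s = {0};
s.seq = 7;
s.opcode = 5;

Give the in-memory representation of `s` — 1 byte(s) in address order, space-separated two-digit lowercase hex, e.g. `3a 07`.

seq (3b) val=7 bits=0x7 at bit 5: 0xe0
opcode (5b) val=5 bits=0x5 at bit 0: 0xe5
word = 0xe5 → big-endian bytes:
  [0]=0xe5

e5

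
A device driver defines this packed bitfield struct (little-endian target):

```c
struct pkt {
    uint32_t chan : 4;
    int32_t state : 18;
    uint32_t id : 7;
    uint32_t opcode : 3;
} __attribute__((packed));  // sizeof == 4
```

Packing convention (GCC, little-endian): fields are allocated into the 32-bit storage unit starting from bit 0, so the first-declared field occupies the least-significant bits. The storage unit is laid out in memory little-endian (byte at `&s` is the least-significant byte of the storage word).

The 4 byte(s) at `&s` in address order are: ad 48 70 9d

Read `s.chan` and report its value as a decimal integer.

[0]=0xad [1]=0x48 [2]=0x70 [3]=0x9d (little-endian) → word 0x9d7048ad
chan:4 @ bit 0 → (0x9d7048ad>>0)&0xf = 0xd  ←
state:18 @ bit 4 → (0x9d7048ad>>4)&0x3ffff = 0x3048a
id:7 @ bit 22 → (0x9d7048ad>>22)&0x7f = 0x75
opcode:3 @ bit 29 → (0x9d7048ad>>29)&0x7 = 0x4

13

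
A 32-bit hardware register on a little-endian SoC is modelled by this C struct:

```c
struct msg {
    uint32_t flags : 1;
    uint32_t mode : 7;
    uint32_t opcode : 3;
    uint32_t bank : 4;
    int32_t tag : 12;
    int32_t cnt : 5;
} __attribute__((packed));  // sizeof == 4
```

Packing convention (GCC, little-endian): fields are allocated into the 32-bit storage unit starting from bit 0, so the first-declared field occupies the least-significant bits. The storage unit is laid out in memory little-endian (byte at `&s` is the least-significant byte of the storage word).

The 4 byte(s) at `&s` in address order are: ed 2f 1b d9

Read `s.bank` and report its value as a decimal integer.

[0]=0xed [1]=0x2f [2]=0x1b [3]=0xd9 (little-endian) → word 0xd91b2fed
flags:1 @ bit 0 → (0xd91b2fed>>0)&0x1 = 0x1
mode:7 @ bit 1 → (0xd91b2fed>>1)&0x7f = 0x76
opcode:3 @ bit 8 → (0xd91b2fed>>8)&0x7 = 0x7
bank:4 @ bit 11 → (0xd91b2fed>>11)&0xf = 0x5  ←
tag:12 @ bit 15 → (0xd91b2fed>>15)&0xfff = 0x236
cnt:5 @ bit 27 → (0xd91b2fed>>27)&0x1f = 0x1b

5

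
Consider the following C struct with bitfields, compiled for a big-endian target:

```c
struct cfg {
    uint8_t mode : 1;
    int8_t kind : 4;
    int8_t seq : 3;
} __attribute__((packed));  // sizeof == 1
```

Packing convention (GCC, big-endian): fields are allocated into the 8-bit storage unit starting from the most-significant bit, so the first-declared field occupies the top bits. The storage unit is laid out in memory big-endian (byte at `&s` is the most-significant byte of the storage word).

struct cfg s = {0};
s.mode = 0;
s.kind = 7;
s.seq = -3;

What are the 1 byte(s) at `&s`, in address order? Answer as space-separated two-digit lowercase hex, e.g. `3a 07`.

mode (1b) val=0 bits=0x0 at bit 7: 0x00
kind (4b) val=7 bits=0x7 at bit 3: 0x38
seq (3b) val=-3 bits=0x5 at bit 0: 0x3d
word = 0x3d → big-endian bytes:
  [0]=0x3d

3d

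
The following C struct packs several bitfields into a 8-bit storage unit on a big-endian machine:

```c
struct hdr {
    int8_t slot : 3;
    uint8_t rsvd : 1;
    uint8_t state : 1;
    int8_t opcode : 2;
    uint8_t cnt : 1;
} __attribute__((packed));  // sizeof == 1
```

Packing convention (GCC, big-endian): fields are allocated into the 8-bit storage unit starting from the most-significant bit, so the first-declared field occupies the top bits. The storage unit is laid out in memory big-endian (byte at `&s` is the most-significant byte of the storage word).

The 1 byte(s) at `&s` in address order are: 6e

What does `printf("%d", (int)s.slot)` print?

[0]=0x6e (big-endian) → word 0x6e
slot:3 @ bit 5 → (0x6e>>5)&0x7 = 0x3  ←
rsvd:1 @ bit 4 → (0x6e>>4)&0x1 = 0x0
state:1 @ bit 3 → (0x6e>>3)&0x1 = 0x1
opcode:2 @ bit 1 → (0x6e>>1)&0x3 = 0x3
cnt:1 @ bit 0 → (0x6e>>0)&0x1 = 0x0
slot signed 3b, MSB=0: value = 3

3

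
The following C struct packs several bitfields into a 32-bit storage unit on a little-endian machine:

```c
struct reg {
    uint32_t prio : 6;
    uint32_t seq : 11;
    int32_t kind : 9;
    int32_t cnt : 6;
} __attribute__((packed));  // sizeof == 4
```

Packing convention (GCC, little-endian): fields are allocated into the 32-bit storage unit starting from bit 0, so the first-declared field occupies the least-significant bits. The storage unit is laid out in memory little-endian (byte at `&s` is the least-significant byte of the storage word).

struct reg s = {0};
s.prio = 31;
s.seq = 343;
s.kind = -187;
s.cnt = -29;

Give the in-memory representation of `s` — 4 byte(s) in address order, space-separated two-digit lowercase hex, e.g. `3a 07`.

[0+:6] prio=31 & 0x3f = 0x1f; word=0x0000001f
[6+:11] seq=343 & 0x7ff = 0x157; word=0x000055df
[17+:9] kind=-187 & 0x1ff = 0x145; word=0x028a55df
[26+:6] cnt=-29 & 0x3f = 0x23; word=0x8e8a55df
word = 0x8e8a55df → little-endian bytes:
  [0]=0xdf  [1]=0x55  [2]=0x8a  [3]=0x8e

df 55 8a 8e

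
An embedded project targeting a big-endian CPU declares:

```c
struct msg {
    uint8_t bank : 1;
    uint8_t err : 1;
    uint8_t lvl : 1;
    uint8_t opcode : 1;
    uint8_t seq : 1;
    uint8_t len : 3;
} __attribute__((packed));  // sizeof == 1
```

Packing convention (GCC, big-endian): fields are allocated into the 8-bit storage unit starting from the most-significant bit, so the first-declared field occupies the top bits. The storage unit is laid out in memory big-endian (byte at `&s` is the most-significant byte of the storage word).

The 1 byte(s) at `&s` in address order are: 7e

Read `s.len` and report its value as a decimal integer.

[0]=0x7e (big-endian) → word 0x7e
bank [7+:1] = (word>>7) & 0x1 = 0
err [6+:1] = (word>>6) & 0x1 = 1
lvl [5+:1] = (word>>5) & 0x1 = 1
opcode [4+:1] = (word>>4) & 0x1 = 1
seq [3+:1] = (word>>3) & 0x1 = 1
len [0+:3] = (word>>0) & 0x7 = 6  ←

6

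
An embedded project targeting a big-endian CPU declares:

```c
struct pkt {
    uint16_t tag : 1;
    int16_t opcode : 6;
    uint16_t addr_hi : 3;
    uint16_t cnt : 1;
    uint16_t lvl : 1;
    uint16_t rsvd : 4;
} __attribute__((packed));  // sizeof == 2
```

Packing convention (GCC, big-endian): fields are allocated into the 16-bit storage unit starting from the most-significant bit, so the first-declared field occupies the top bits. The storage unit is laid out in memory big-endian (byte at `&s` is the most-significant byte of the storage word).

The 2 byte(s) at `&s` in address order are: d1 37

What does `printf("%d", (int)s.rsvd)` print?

7

[0]=0xd1 [1]=0x37 (big-endian) → word 0xd137
tag [15+:1] = (word>>15) & 0x1 = 1
opcode [9+:6] = (word>>9) & 0x3f = 40
addr_hi [6+:3] = (word>>6) & 0x7 = 4
cnt [5+:1] = (word>>5) & 0x1 = 1
lvl [4+:1] = (word>>4) & 0x1 = 1
rsvd [0+:4] = (word>>0) & 0xf = 7  ←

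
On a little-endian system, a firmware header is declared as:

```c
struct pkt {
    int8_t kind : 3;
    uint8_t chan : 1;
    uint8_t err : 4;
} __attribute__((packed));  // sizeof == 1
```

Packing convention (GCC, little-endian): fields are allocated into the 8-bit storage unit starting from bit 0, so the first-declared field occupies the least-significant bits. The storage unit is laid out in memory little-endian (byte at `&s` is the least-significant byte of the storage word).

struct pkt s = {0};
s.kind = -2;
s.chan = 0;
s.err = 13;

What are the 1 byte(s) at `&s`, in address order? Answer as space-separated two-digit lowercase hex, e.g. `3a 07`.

d6

kind:3 = -2 → 0x6 << 0 → word 0x06
chan:1 = 0 → 0x0 << 3 → word 0x06
err:4 = 13 → 0xd << 4 → word 0xd6
word = 0xd6 → little-endian bytes:
  [0]=0xd6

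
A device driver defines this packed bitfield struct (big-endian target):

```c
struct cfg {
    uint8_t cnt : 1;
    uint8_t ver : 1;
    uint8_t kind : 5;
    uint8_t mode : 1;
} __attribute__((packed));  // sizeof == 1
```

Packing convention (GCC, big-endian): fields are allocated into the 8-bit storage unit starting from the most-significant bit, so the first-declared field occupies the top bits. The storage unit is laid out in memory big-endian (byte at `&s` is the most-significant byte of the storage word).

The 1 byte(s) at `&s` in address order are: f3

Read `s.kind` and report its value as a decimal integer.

25

[0]=0xf3 (big-endian) → word 0xf3
cnt:1 @ bit 7 → (0xf3>>7)&0x1 = 0x1
ver:1 @ bit 6 → (0xf3>>6)&0x1 = 0x1
kind:5 @ bit 1 → (0xf3>>1)&0x1f = 0x19  ←
mode:1 @ bit 0 → (0xf3>>0)&0x1 = 0x1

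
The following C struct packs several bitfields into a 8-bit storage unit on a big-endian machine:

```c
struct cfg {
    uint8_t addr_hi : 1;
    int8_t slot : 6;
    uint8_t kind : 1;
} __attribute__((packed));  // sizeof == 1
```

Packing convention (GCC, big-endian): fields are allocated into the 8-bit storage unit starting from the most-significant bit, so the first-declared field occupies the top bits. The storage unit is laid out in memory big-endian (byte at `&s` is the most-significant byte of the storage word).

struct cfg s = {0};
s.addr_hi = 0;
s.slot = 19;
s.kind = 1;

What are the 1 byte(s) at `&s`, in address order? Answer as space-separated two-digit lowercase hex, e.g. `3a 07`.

[7+:1] addr_hi=0 & 0x1 = 0x0; word=0x00
[1+:6] slot=19 & 0x3f = 0x13; word=0x26
[0+:1] kind=1 & 0x1 = 0x1; word=0x27
word = 0x27 → big-endian bytes:
  [0]=0x27

27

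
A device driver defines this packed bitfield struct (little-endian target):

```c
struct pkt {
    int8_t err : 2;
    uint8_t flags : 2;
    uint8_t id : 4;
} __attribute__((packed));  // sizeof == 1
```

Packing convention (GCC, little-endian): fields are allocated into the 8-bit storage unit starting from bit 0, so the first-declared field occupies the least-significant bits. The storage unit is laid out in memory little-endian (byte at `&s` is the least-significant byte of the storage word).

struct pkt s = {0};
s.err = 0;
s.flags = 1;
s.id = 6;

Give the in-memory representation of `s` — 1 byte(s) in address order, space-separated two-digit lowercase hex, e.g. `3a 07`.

err:2 = 0 → 0x0 << 0 → word 0x00
flags:2 = 1 → 0x1 << 2 → word 0x04
id:4 = 6 → 0x6 << 4 → word 0x64
word = 0x64 → little-endian bytes:
  [0]=0x64

64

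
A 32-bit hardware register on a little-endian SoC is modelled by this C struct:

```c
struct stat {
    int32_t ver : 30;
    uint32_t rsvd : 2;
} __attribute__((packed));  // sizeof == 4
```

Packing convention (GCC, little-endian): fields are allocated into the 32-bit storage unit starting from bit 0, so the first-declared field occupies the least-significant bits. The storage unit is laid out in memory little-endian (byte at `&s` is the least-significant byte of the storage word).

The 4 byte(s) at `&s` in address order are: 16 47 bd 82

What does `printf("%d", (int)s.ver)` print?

[0]=0x16 [1]=0x47 [2]=0xbd [3]=0x82 (little-endian) → word 0x82bd4716
ver [0+:30] = (word>>0) & 0x3fffffff = 45958934  ←
rsvd [30+:2] = (word>>30) & 0x3 = 2
ver signed 30b, MSB=0: value = 45958934

45958934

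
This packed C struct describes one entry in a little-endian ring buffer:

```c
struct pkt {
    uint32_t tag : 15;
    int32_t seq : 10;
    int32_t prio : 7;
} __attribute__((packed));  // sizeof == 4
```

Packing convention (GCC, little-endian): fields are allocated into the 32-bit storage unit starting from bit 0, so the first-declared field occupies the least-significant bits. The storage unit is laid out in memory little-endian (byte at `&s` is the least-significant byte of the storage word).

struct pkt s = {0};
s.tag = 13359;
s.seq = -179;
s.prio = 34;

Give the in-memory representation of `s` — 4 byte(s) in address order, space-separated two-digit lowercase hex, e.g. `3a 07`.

tag:15 = 13359 → 0x342f << 0 → word 0x0000342f
seq:10 = -179 → 0x34d << 15 → word 0x01a6b42f
prio:7 = 34 → 0x22 << 25 → word 0x45a6b42f
word = 0x45a6b42f → little-endian bytes:
  [0]=0x2f  [1]=0xb4  [2]=0xa6  [3]=0x45

2f b4 a6 45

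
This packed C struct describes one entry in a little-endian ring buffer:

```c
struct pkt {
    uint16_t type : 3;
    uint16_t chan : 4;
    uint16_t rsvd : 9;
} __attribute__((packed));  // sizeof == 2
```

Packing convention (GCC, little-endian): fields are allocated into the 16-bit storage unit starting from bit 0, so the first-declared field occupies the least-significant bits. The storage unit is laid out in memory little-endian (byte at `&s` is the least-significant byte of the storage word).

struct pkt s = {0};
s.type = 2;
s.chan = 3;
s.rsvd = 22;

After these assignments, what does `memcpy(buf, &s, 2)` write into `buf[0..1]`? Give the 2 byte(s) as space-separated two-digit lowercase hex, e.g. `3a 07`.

1a 0b

type:3 = 2 → 0x2 << 0 → word 0x0002
chan:4 = 3 → 0x3 << 3 → word 0x001a
rsvd:9 = 22 → 0x16 << 7 → word 0x0b1a
word = 0x0b1a → little-endian bytes:
  [0]=0x1a  [1]=0x0b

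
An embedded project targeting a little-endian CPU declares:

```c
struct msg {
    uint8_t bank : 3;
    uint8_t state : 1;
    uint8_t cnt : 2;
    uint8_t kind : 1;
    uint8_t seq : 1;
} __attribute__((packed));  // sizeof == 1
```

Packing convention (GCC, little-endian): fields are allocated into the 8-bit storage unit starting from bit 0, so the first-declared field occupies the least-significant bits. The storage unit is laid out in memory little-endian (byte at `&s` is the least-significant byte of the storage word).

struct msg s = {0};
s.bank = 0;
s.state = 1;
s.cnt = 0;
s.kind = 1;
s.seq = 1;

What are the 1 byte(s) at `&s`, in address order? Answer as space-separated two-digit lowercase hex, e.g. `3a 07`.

bank (3b) val=0 bits=0x0 at bit 0: 0x00
state (1b) val=1 bits=0x1 at bit 3: 0x08
cnt (2b) val=0 bits=0x0 at bit 4: 0x08
kind (1b) val=1 bits=0x1 at bit 6: 0x48
seq (1b) val=1 bits=0x1 at bit 7: 0xc8
word = 0xc8 → little-endian bytes:
  [0]=0xc8

c8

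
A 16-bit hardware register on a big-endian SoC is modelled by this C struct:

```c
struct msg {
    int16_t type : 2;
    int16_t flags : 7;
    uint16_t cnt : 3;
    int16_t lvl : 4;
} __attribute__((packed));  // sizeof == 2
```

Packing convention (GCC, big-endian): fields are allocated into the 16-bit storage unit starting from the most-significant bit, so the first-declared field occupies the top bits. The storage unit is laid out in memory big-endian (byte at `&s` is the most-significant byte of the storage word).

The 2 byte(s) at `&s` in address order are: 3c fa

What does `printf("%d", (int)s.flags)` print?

-7

[0]=0x3c [1]=0xfa (big-endian) → word 0x3cfa
type:2 @ bit 14 → (0x3cfa>>14)&0x3 = 0x0
flags:7 @ bit 7 → (0x3cfa>>7)&0x7f = 0x79  ←
cnt:3 @ bit 4 → (0x3cfa>>4)&0x7 = 0x7
lvl:4 @ bit 0 → (0x3cfa>>0)&0xf = 0xa
flags signed 7b, MSB=1: 121 - 128 = -7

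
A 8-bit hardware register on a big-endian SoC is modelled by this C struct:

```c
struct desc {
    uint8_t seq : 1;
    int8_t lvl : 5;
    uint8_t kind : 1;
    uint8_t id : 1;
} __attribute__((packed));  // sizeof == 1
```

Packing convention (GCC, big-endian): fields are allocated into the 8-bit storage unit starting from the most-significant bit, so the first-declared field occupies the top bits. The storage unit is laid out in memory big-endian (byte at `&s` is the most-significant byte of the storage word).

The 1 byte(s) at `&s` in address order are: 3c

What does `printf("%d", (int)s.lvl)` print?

[0]=0x3c (big-endian) → word 0x3c
seq:1 @ bit 7 → (0x3c>>7)&0x1 = 0x0
lvl:5 @ bit 2 → (0x3c>>2)&0x1f = 0xf  ←
kind:1 @ bit 1 → (0x3c>>1)&0x1 = 0x0
id:1 @ bit 0 → (0x3c>>0)&0x1 = 0x0
lvl signed 5b, MSB=0: value = 15

15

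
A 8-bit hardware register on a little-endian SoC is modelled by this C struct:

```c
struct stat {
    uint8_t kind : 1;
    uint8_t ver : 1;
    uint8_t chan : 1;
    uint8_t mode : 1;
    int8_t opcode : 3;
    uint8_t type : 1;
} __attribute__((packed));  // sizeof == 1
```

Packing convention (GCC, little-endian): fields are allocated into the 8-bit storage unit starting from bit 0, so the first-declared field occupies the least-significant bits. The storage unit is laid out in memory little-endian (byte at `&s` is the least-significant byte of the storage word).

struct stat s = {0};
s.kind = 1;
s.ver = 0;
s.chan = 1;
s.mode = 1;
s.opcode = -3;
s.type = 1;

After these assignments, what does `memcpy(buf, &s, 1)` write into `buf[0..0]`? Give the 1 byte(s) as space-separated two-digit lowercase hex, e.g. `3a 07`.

kind (1b) val=1 bits=0x1 at bit 0: 0x01
ver (1b) val=0 bits=0x0 at bit 1: 0x01
chan (1b) val=1 bits=0x1 at bit 2: 0x05
mode (1b) val=1 bits=0x1 at bit 3: 0x0d
opcode (3b) val=-3 bits=0x5 at bit 4: 0x5d
type (1b) val=1 bits=0x1 at bit 7: 0xdd
word = 0xdd → little-endian bytes:
  [0]=0xdd

dd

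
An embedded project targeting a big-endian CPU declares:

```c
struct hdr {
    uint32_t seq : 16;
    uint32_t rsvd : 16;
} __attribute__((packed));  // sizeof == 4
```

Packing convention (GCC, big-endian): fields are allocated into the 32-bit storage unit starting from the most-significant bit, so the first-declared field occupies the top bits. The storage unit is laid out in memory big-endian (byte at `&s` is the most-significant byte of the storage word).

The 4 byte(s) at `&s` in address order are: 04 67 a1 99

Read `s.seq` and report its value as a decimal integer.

1127

[0]=0x04 [1]=0x67 [2]=0xa1 [3]=0x99 (big-endian) → word 0x0467a199
seq:16 @ bit 16 → (0x0467a199>>16)&0xffff = 0x467  ←
rsvd:16 @ bit 0 → (0x0467a199>>0)&0xffff = 0xa199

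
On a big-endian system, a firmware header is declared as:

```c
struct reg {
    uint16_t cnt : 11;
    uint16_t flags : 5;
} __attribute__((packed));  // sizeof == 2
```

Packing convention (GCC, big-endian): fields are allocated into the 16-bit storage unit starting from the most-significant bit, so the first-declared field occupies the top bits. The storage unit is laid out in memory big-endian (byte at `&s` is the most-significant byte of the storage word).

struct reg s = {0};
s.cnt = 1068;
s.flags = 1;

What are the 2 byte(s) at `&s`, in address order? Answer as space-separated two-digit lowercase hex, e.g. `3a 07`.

cnt:11 = 1068 → 0x42c << 5 → word 0x8580
flags:5 = 1 → 0x1 << 0 → word 0x8581
word = 0x8581 → big-endian bytes:
  [0]=0x85  [1]=0x81

85 81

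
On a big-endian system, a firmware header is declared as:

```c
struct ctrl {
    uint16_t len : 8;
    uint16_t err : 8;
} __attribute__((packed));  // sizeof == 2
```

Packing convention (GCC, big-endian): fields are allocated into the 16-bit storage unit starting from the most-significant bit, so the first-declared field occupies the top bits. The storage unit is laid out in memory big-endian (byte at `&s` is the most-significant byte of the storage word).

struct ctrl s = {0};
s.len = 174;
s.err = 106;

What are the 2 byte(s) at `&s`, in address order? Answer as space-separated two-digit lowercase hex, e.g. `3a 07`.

ae 6a

[8+:8] len=174 & 0xff = 0xae; word=0xae00
[0+:8] err=106 & 0xff = 0x6a; word=0xae6a
word = 0xae6a → big-endian bytes:
  [0]=0xae  [1]=0x6a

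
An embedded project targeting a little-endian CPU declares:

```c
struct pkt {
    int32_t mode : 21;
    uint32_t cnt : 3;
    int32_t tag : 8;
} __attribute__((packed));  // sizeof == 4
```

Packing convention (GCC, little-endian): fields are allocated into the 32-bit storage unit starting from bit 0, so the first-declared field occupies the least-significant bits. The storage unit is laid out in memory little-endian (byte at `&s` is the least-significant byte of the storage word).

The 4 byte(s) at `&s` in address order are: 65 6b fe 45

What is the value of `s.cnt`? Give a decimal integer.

[0]=0x65 [1]=0x6b [2]=0xfe [3]=0x45 (little-endian) → word 0x45fe6b65
mode:21 @ bit 0 → (0x45fe6b65>>0)&0x1fffff = 0x1e6b65
cnt:3 @ bit 21 → (0x45fe6b65>>21)&0x7 = 0x7  ←
tag:8 @ bit 24 → (0x45fe6b65>>24)&0xff = 0x45

7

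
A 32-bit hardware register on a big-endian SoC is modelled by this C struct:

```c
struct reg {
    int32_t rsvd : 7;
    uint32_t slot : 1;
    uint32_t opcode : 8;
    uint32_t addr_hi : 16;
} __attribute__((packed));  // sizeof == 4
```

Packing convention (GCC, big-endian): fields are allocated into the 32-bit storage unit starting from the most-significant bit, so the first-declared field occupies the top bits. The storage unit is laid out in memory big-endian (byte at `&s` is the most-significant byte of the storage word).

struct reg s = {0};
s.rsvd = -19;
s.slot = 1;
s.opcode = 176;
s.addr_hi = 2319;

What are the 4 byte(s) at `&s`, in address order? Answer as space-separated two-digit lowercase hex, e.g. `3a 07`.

db b0 09 0f

[25+:7] rsvd=-19 & 0x7f = 0x6d; word=0xda000000
[24+:1] slot=1 & 0x1 = 0x1; word=0xdb000000
[16+:8] opcode=176 & 0xff = 0xb0; word=0xdbb00000
[0+:16] addr_hi=2319 & 0xffff = 0x90f; word=0xdbb0090f
word = 0xdbb0090f → big-endian bytes:
  [0]=0xdb  [1]=0xb0  [2]=0x09  [3]=0x0f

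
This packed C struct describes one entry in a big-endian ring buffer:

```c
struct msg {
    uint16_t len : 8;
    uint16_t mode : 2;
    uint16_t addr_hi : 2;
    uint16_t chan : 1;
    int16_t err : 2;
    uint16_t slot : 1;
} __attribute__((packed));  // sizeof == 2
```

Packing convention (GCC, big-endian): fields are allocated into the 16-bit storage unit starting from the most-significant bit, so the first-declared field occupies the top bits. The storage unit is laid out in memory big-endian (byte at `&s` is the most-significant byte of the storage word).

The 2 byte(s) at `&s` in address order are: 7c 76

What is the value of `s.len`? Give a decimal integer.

[0]=0x7c [1]=0x76 (big-endian) → word 0x7c76
len:8 @ bit 8 → (0x7c76>>8)&0xff = 0x7c  ←
mode:2 @ bit 6 → (0x7c76>>6)&0x3 = 0x1
addr_hi:2 @ bit 4 → (0x7c76>>4)&0x3 = 0x3
chan:1 @ bit 3 → (0x7c76>>3)&0x1 = 0x0
err:2 @ bit 1 → (0x7c76>>1)&0x3 = 0x3
slot:1 @ bit 0 → (0x7c76>>0)&0x1 = 0x0

124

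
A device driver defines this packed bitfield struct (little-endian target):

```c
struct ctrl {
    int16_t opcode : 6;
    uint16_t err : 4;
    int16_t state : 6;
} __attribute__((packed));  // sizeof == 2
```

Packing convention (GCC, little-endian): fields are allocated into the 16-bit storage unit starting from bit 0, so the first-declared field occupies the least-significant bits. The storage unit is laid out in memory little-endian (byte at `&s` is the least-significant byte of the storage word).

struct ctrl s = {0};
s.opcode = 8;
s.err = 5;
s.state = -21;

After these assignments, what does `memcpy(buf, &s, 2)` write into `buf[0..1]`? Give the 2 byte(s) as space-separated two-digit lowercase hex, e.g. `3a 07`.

opcode:6 = 8 → 0x8 << 0 → word 0x0008
err:4 = 5 → 0x5 << 6 → word 0x0148
state:6 = -21 → 0x2b << 10 → word 0xad48
word = 0xad48 → little-endian bytes:
  [0]=0x48  [1]=0xad

48 ad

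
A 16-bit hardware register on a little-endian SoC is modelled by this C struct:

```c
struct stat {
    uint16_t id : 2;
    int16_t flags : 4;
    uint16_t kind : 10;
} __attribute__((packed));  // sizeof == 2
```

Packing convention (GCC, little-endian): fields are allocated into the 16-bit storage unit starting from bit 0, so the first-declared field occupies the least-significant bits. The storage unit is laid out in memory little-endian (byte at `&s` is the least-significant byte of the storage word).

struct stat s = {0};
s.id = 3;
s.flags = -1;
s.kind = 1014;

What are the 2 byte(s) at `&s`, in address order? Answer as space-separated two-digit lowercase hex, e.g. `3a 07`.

id:2 = 3 → 0x3 << 0 → word 0x0003
flags:4 = -1 → 0xf << 2 → word 0x003f
kind:10 = 1014 → 0x3f6 << 6 → word 0xfdbf
word = 0xfdbf → little-endian bytes:
  [0]=0xbf  [1]=0xfd

bf fd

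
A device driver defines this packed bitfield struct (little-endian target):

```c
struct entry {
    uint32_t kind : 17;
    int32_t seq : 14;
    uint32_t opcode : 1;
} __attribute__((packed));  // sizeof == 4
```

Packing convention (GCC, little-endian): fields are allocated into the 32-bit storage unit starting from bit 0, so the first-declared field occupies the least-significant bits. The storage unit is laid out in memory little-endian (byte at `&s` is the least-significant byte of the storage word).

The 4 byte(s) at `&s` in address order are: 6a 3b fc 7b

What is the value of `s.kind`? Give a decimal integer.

15210

[0]=0x6a [1]=0x3b [2]=0xfc [3]=0x7b (little-endian) → word 0x7bfc3b6a
kind:17 @ bit 0 → (0x7bfc3b6a>>0)&0x1ffff = 0x3b6a  ←
seq:14 @ bit 17 → (0x7bfc3b6a>>17)&0x3fff = 0x3dfe
opcode:1 @ bit 31 → (0x7bfc3b6a>>31)&0x1 = 0x0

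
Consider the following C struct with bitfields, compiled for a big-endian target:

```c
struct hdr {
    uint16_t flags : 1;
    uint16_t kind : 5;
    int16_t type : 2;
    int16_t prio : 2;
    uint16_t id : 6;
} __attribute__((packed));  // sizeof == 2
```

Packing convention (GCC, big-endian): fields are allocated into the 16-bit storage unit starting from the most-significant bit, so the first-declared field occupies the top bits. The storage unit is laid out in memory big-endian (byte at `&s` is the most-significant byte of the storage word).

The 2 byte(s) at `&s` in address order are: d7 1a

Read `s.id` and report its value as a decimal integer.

[0]=0xd7 [1]=0x1a (big-endian) → word 0xd71a
flags:1 @ bit 15 → (0xd71a>>15)&0x1 = 0x1
kind:5 @ bit 10 → (0xd71a>>10)&0x1f = 0x15
type:2 @ bit 8 → (0xd71a>>8)&0x3 = 0x3
prio:2 @ bit 6 → (0xd71a>>6)&0x3 = 0x0
id:6 @ bit 0 → (0xd71a>>0)&0x3f = 0x1a  ←

26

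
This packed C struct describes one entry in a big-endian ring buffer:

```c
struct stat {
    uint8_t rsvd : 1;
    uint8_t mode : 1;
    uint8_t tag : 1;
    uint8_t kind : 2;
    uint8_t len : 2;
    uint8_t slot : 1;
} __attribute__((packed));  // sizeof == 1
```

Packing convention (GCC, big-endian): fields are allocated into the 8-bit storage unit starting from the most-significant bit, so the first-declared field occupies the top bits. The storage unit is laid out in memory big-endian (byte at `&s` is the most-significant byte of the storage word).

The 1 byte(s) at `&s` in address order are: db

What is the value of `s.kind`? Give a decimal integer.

[0]=0xdb (big-endian) → word 0xdb
rsvd [7+:1] = (word>>7) & 0x1 = 1
mode [6+:1] = (word>>6) & 0x1 = 1
tag [5+:1] = (word>>5) & 0x1 = 0
kind [3+:2] = (word>>3) & 0x3 = 3  ←
len [1+:2] = (word>>1) & 0x3 = 1
slot [0+:1] = (word>>0) & 0x1 = 1

3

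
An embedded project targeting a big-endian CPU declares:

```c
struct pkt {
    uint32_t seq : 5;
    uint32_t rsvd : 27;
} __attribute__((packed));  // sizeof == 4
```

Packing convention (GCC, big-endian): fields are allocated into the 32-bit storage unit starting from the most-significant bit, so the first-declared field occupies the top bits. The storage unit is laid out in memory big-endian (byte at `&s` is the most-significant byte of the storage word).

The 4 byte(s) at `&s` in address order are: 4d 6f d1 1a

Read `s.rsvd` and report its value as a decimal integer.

91214106

[0]=0x4d [1]=0x6f [2]=0xd1 [3]=0x1a (big-endian) → word 0x4d6fd11a
seq:5 @ bit 27 → (0x4d6fd11a>>27)&0x1f = 0x9
rsvd:27 @ bit 0 → (0x4d6fd11a>>0)&0x7ffffff = 0x56fd11a  ←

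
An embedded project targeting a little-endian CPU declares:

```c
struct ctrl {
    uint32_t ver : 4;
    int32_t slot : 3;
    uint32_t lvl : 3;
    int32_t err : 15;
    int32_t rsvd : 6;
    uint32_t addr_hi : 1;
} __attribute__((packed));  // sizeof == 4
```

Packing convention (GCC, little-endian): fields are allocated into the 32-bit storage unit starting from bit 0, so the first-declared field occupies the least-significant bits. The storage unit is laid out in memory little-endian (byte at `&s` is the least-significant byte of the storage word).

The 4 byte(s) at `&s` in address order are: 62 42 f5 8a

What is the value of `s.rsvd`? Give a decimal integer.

5

[0]=0x62 [1]=0x42 [2]=0xf5 [3]=0x8a (little-endian) → word 0x8af54262
ver:4 @ bit 0 → (0x8af54262>>0)&0xf = 0x2
slot:3 @ bit 4 → (0x8af54262>>4)&0x7 = 0x6
lvl:3 @ bit 7 → (0x8af54262>>7)&0x7 = 0x4
err:15 @ bit 10 → (0x8af54262>>10)&0x7fff = 0x3d50
rsvd:6 @ bit 25 → (0x8af54262>>25)&0x3f = 0x5  ←
addr_hi:1 @ bit 31 → (0x8af54262>>31)&0x1 = 0x1
rsvd signed 6b, MSB=0: value = 5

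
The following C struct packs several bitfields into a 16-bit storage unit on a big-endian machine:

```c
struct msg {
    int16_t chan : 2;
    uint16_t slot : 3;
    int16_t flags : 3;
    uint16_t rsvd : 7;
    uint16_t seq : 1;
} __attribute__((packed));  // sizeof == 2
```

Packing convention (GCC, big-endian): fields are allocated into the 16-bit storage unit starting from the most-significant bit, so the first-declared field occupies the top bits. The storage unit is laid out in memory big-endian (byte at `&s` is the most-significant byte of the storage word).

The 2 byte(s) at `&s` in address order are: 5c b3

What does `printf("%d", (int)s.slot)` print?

3

[0]=0x5c [1]=0xb3 (big-endian) → word 0x5cb3
chan:2 @ bit 14 → (0x5cb3>>14)&0x3 = 0x1
slot:3 @ bit 11 → (0x5cb3>>11)&0x7 = 0x3  ←
flags:3 @ bit 8 → (0x5cb3>>8)&0x7 = 0x4
rsvd:7 @ bit 1 → (0x5cb3>>1)&0x7f = 0x59
seq:1 @ bit 0 → (0x5cb3>>0)&0x1 = 0x1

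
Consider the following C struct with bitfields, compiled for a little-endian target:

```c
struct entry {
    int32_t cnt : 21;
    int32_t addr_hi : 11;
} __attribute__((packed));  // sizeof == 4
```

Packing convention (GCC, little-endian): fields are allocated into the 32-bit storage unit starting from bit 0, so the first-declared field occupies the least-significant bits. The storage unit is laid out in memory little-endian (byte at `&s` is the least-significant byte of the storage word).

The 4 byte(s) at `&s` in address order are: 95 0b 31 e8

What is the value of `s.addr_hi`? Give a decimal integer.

[0]=0x95 [1]=0x0b [2]=0x31 [3]=0xe8 (little-endian) → word 0xe8310b95
cnt [0+:21] = (word>>0) & 0x1fffff = 1117077
addr_hi [21+:11] = (word>>21) & 0x7ff = 1857  ←
addr_hi signed 11b, MSB=1: 1857 - 2048 = -191

-191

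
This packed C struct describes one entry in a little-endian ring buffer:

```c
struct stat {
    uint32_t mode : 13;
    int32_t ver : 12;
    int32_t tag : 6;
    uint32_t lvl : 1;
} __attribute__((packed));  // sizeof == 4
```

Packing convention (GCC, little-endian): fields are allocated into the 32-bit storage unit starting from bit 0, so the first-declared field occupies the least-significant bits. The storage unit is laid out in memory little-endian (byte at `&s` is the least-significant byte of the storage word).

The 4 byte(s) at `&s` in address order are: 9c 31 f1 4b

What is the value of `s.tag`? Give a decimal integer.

[0]=0x9c [1]=0x31 [2]=0xf1 [3]=0x4b (little-endian) → word 0x4bf1319c
mode:13 @ bit 0 → (0x4bf1319c>>0)&0x1fff = 0x119c
ver:12 @ bit 13 → (0x4bf1319c>>13)&0xfff = 0xf89
tag:6 @ bit 25 → (0x4bf1319c>>25)&0x3f = 0x25  ←
lvl:1 @ bit 31 → (0x4bf1319c>>31)&0x1 = 0x0
tag signed 6b, MSB=1: 37 - 64 = -27

-27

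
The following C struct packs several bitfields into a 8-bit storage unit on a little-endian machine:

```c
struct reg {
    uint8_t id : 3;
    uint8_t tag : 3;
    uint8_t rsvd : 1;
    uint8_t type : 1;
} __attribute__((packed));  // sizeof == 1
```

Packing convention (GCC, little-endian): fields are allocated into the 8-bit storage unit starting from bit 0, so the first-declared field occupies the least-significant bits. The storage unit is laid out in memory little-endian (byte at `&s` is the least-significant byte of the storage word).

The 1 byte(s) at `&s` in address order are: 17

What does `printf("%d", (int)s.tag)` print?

2

[0]=0x17 (little-endian) → word 0x17
id [0+:3] = (word>>0) & 0x7 = 7
tag [3+:3] = (word>>3) & 0x7 = 2  ←
rsvd [6+:1] = (word>>6) & 0x1 = 0
type [7+:1] = (word>>7) & 0x1 = 0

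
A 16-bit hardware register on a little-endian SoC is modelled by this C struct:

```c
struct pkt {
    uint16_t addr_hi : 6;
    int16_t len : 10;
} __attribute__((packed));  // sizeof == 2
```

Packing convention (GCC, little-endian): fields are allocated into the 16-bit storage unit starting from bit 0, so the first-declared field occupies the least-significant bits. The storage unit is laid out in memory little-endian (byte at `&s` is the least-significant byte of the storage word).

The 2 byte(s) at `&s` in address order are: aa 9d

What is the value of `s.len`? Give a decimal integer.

-394

[0]=0xaa [1]=0x9d (little-endian) → word 0x9daa
addr_hi:6 @ bit 0 → (0x9daa>>0)&0x3f = 0x2a
len:10 @ bit 6 → (0x9daa>>6)&0x3ff = 0x276  ←
len signed 10b, MSB=1: 630 - 1024 = -394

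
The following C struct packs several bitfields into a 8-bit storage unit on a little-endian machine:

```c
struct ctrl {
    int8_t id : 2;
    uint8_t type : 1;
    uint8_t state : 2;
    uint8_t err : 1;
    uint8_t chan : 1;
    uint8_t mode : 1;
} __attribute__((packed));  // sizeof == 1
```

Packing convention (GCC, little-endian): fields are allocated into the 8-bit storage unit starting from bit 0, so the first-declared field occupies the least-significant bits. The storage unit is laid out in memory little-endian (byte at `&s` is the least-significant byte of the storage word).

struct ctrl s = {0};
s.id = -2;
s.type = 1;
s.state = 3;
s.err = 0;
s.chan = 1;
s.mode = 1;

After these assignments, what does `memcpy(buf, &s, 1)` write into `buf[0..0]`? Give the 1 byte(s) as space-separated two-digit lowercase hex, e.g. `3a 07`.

de

id (2b) val=-2 bits=0x2 at bit 0: 0x02
type (1b) val=1 bits=0x1 at bit 2: 0x06
state (2b) val=3 bits=0x3 at bit 3: 0x1e
err (1b) val=0 bits=0x0 at bit 5: 0x1e
chan (1b) val=1 bits=0x1 at bit 6: 0x5e
mode (1b) val=1 bits=0x1 at bit 7: 0xde
word = 0xde → little-endian bytes:
  [0]=0xde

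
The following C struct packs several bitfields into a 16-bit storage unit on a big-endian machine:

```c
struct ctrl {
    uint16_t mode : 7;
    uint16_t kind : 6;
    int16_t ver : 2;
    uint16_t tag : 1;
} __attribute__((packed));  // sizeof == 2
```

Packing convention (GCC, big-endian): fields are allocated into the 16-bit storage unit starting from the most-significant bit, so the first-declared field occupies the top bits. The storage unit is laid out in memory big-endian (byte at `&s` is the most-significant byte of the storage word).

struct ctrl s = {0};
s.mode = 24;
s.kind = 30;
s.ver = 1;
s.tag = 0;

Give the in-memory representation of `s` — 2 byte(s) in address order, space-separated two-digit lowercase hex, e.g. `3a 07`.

30 f2

[9+:7] mode=24 & 0x7f = 0x18; word=0x3000
[3+:6] kind=30 & 0x3f = 0x1e; word=0x30f0
[1+:2] ver=1 & 0x3 = 0x1; word=0x30f2
[0+:1] tag=0 & 0x1 = 0x0; word=0x30f2
word = 0x30f2 → big-endian bytes:
  [0]=0x30  [1]=0xf2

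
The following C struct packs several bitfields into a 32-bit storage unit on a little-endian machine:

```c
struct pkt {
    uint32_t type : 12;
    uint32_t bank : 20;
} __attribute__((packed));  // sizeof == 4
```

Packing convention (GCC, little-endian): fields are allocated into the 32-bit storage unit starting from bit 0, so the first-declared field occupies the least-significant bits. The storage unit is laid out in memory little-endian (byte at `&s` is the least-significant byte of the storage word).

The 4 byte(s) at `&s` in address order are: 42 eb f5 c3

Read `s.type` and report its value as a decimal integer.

[0]=0x42 [1]=0xeb [2]=0xf5 [3]=0xc3 (little-endian) → word 0xc3f5eb42
type [0+:12] = (word>>0) & 0xfff = 2882  ←
bank [12+:20] = (word>>12) & 0xfffff = 802654

2882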